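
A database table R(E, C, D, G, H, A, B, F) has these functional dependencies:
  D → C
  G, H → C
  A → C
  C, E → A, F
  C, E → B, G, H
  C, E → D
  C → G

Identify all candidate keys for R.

{A, E}, {C, E}, {D, E}, {E, G, H}

No FD produces {E}, so it must be in every candidate key.
{A, E} is a candidate key since {A, E}⁺ = {A, B, C, D, E, F, G, H} covers every attribute.
{C, E} is a candidate key since {C, E}⁺ = {A, B, C, D, E, F, G, H} covers every attribute.
{D, E} is a candidate key since {D, E}⁺ = {A, B, C, D, E, F, G, H} covers every attribute.
{E, G, H} is a candidate key since {E, G, H}⁺ = {A, B, C, D, E, F, G, H} covers every attribute.
Any other superkey properly contains one of these, so there are no further candidate keys.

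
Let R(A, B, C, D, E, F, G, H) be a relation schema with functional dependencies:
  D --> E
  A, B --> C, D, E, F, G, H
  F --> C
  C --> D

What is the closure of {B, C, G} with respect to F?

Start with {B, C, G}.
C --> D applies; add {D} → now {B, C, D, G}.
D --> E applies; add {E} → now {B, C, D, E, G}.
No further FD applies.

{B, C, D, E, G}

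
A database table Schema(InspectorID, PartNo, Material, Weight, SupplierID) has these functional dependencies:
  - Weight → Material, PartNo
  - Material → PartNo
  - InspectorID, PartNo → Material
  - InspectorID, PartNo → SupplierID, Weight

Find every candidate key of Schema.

Attributes never on any right-hand side: {InspectorID} — every candidate key must contain it.
Closure of {InspectorID, Material} is {InspectorID, Material, PartNo, SupplierID, Weight}, the whole schema; {InspectorID, Material} is a candidate key.
Closure of {InspectorID, PartNo} is {InspectorID, Material, PartNo, SupplierID, Weight}, the whole schema; {InspectorID, PartNo} is a candidate key.
Closure of {InspectorID, Weight} is {InspectorID, Material, PartNo, SupplierID, Weight}, the whole schema; {InspectorID, Weight} is a candidate key.
Any other superkey properly contains one of these, so there are no further candidate keys.

{InspectorID, Material}, {InspectorID, PartNo}, {InspectorID, Weight}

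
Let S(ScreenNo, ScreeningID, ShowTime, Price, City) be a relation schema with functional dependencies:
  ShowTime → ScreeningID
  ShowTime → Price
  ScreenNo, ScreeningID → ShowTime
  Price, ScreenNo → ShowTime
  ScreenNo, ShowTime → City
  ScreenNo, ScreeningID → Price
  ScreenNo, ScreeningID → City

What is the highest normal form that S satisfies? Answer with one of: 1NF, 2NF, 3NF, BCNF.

3NF

Candidate keys: {Price, ScreenNo}, {ScreenNo, ScreeningID}, {ScreenNo, ShowTime}. Prime attributes: {Price, ScreenNo, ScreeningID, ShowTime}.
ShowTime → ScreeningID: {ShowTime}⁺ = {Price, ScreeningID, ShowTime}, which is not all of the attributes, so the left side is not a superkey — BCNF is violated.
But every attribute on its right side ({ScreeningID}) is prime, and the same holds for every other non-superkey FD, so 3NF still holds.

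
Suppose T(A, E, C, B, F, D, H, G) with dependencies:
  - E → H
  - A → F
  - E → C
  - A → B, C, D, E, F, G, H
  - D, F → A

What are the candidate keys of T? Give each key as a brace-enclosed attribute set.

{A}, {D, F}

{A}⁺ = {A, B, C, D, E, F, G, H}, which is every attribute, so {A} is a candidate key.
{D, F}⁺ = {A, B, C, D, E, F, G, H}, which is every attribute, so {D, F} is a candidate key.
These are minimal and exhaustive — every other superkey contains one of them.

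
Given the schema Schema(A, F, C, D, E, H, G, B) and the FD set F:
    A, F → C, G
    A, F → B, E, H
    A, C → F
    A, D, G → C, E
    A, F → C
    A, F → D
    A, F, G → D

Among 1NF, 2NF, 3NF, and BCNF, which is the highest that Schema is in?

Candidate keys: {A, C}, {A, D, G}, {A, F}. Prime attributes: {A, C, D, F, G}.
Each dependency's left side is a superkey — BCNF holds.

BCNF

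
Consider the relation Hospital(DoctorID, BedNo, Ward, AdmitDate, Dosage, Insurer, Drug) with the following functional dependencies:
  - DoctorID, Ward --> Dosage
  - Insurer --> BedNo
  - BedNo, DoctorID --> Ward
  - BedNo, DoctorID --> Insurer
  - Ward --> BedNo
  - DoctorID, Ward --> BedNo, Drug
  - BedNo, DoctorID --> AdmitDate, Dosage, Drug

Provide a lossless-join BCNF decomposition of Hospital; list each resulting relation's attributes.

{AdmitDate, DoctorID, Dosage, Drug, Insurer, Ward}; {BedNo, Insurer}

Candidate keys of the original relation: {BedNo, DoctorID}, {DoctorID, Insurer}, {DoctorID, Ward}.
Within {AdmitDate, BedNo, DoctorID, Dosage, Drug, Insurer, Ward}: {Insurer}⁺ ∩ {AdmitDate, BedNo, DoctorID, Dosage, Drug, Insurer, Ward} = {BedNo, Insurer}, not the whole set, so Insurer --> BedNo violates BCNF; decompose into {BedNo, Insurer} and {AdmitDate, DoctorID, Dosage, Drug, Insurer, Ward}.
{BedNo, Insurer}: every determinant is a superkey — BCNF.
{AdmitDate, DoctorID, Dosage, Drug, Insurer, Ward}: every determinant is a superkey — BCNF.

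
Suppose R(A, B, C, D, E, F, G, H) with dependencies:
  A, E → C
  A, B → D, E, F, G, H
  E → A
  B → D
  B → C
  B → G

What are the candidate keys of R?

{A, B}, {B, E}

{B} never appears on the right of any FD, so every key must include it.
{A, B} is a candidate key since {A, B}⁺ = {A, B, C, D, E, F, G, H} covers every attribute.
{B, E} is a candidate key since {B, E}⁺ = {A, B, C, D, E, F, G, H} covers every attribute.
Any other superkey properly contains one of these, so there are no further candidate keys.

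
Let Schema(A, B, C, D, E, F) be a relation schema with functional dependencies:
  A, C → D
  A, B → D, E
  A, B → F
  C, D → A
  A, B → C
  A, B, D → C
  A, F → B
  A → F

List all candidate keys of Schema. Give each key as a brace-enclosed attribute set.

{A} is a candidate key since {A}⁺ = {A, B, C, D, E, F} covers every attribute.
{C, D} is a candidate key since {C, D}⁺ = {A, B, C, D, E, F} covers every attribute.
No proper subset of any of these is a key, and no other minimal superkey exists.

{A}, {C, D}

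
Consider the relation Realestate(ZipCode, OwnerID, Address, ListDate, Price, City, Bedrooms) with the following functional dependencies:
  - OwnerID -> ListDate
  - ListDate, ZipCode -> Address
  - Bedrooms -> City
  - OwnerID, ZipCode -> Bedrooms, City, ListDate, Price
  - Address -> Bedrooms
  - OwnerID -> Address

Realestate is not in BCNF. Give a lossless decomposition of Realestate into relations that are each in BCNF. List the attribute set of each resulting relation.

Candidate key of the original relation: {OwnerID, ZipCode}.
In {Address, Bedrooms, City, ListDate, OwnerID, Price, ZipCode}, {OwnerID} is not a superkey ({OwnerID}⁺ restricted to this set is {Address, Bedrooms, City, ListDate, OwnerID}), so split on OwnerID -> Address, Bedrooms, City, ListDate into {Address, Bedrooms, City, ListDate, OwnerID} and {OwnerID, Price, ZipCode}.
In {Address, Bedrooms, City, ListDate, OwnerID}, {Bedrooms} is not a superkey ({Bedrooms}⁺ restricted to this set is {Bedrooms, City}), so split on Bedrooms -> City into {Bedrooms, City} and {Address, Bedrooms, ListDate, OwnerID}.
{Bedrooms, City} has no BCNF violation.
In {Address, Bedrooms, ListDate, OwnerID}, {Address} is not a superkey ({Address}⁺ restricted to this set is {Address, Bedrooms}), so split on Address -> Bedrooms into {Address, Bedrooms} and {Address, ListDate, OwnerID}.
{Address, Bedrooms} has no BCNF violation.
{Address, ListDate, OwnerID} has no BCNF violation.
{OwnerID, Price, ZipCode} has no BCNF violation.

{Address, Bedrooms}; {Address, ListDate, OwnerID}; {Bedrooms, City}; {OwnerID, Price, ZipCode}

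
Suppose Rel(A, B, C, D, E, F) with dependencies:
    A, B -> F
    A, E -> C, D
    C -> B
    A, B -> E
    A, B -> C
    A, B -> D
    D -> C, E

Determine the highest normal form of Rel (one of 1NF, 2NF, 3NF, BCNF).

3NF

Candidate keys: {A, B}, {A, C}, {A, D}, {A, E}. Prime attributes: {A, B, C, D, E}.
For C -> B we have {C}⁺ = {B, C}; {C} is not a superkey, so BCNF fails.
Its right-hand attributes {B} are all prime, as are those of every other non-superkey FD — the relation is in 3NF.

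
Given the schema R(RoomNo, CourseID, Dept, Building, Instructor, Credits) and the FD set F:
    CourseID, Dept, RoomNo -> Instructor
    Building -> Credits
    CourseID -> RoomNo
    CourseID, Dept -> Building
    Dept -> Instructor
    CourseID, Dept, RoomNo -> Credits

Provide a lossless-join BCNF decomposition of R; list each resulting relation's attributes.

{Building, CourseID, Dept}; {Building, Credits}; {CourseID, RoomNo}; {Dept, Instructor}

Candidate key of the original relation: {CourseID, Dept}.
Within {Building, CourseID, Credits, Dept, Instructor, RoomNo}: {Building}⁺ ∩ {Building, CourseID, Credits, Dept, Instructor, RoomNo} = {Building, Credits}, not the whole set, so Building -> Credits violates BCNF; decompose into {Building, Credits} and {Building, CourseID, Dept, Instructor, RoomNo}.
{Building, Credits}: every determinant is a superkey — BCNF.
Within {Building, CourseID, Dept, Instructor, RoomNo}: {CourseID}⁺ ∩ {Building, CourseID, Dept, Instructor, RoomNo} = {CourseID, RoomNo}, not the whole set, so CourseID -> RoomNo violates BCNF; decompose into {CourseID, RoomNo} and {Building, CourseID, Dept, Instructor}.
{CourseID, RoomNo}: every determinant is a superkey — BCNF.
Within {Building, CourseID, Dept, Instructor}: {Dept}⁺ ∩ {Building, CourseID, Dept, Instructor} = {Dept, Instructor}, not the whole set, so Dept -> Instructor violates BCNF; decompose into {Dept, Instructor} and {Building, CourseID, Dept}.
{Dept, Instructor}: every determinant is a superkey — BCNF.
{Building, CourseID, Dept}: every determinant is a superkey — BCNF.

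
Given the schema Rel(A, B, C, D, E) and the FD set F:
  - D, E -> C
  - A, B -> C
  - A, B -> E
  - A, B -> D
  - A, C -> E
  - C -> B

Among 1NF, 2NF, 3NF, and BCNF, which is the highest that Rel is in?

3NF

Candidate keys: {A, B}, {A, C}, {A, D, E}. Prime attributes: {A, B, C, D, E}.
D, E -> C: {D, E}⁺ = {B, C, D, E}, which is not all of the attributes, so the left side is not a superkey — BCNF is violated.
Its right-hand attributes {C} are all prime, as are those of every other non-superkey FD — the relation is in 3NF.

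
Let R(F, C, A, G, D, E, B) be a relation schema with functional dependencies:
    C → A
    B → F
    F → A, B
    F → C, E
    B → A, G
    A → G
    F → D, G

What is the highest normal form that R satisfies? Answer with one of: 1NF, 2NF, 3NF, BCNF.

2NF

Candidate keys: {B}, {F}. Prime attributes: {B, F}.
For C → A we have {C}⁺ = {A, C, G}; {C} is not a superkey, so BCNF fails.
C → A has non-prime {A} on the right and a non-superkey on the left, so 3NF fails.
Every candidate key is a single attribute, so no partial dependency is possible; 2NF holds.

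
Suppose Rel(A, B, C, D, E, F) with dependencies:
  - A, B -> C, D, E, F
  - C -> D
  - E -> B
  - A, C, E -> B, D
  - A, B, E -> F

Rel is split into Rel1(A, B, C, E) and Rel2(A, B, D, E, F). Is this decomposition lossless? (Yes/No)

Yes

Common attributes: {A, B, E}; their closure is {A, B, C, D, E, F}.
This includes all of Rel1, so the common attributes are a superkey of Rel1 — the join is lossless.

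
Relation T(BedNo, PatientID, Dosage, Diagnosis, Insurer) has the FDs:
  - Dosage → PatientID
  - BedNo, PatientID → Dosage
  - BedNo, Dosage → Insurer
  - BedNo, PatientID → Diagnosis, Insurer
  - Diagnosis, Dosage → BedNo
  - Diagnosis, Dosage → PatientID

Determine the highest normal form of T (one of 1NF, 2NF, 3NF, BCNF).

3NF

Candidate keys: {BedNo, Dosage}, {BedNo, PatientID}, {Diagnosis, Dosage}. Prime attributes: {BedNo, Diagnosis, Dosage, PatientID}.
For Dosage → PatientID we have {Dosage}⁺ = {Dosage, PatientID}; {Dosage} is not a superkey, so BCNF fails.
Its right-hand attributes {PatientID} are all prime, as are those of every other non-superkey FD — the relation is in 3NF.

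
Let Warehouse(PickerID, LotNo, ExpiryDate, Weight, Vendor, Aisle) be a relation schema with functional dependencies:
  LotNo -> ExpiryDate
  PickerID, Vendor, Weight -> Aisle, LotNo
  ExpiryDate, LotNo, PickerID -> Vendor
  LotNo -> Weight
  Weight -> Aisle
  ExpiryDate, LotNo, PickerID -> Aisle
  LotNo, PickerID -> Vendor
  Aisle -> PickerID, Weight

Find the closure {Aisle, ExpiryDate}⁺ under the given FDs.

Start with {Aisle, ExpiryDate}.
Aisle -> PickerID, Weight applies; add {PickerID, Weight} → now {Aisle, ExpiryDate, PickerID, Weight}.
No further FD applies.

{Aisle, ExpiryDate, PickerID, Weight}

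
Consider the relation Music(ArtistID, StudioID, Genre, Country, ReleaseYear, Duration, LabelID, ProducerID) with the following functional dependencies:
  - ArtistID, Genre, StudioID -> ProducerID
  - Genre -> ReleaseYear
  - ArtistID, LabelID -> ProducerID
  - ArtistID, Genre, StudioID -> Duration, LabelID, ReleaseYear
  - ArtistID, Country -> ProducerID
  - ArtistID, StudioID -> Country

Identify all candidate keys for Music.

{ArtistID, Genre, StudioID}

{ArtistID, Genre, StudioID} never appear on the right of any FD, so every key must include all of them.
Closure of {ArtistID, Genre, StudioID} is {ArtistID, Country, Duration, Genre, LabelID, ProducerID, ReleaseYear, StudioID}, the whole schema; {ArtistID, Genre, StudioID} is a candidate key.
Every other attribute set either contains this one or has a smaller closure.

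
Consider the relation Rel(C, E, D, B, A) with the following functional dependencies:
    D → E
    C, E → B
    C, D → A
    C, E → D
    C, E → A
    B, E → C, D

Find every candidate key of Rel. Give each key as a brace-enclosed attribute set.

{B, D}, {B, E}, {C, D}, {C, E}

Closure of {B, D} is {A, B, C, D, E}, the whole schema; {B, D} is a candidate key.
Closure of {B, E} is {A, B, C, D, E}, the whole schema; {B, E} is a candidate key.
Closure of {C, D} is {A, B, C, D, E}, the whole schema; {C, D} is a candidate key.
Closure of {C, E} is {A, B, C, D, E}, the whole schema; {C, E} is a candidate key.
No proper subset of any of these is a key, and no other minimal superkey exists.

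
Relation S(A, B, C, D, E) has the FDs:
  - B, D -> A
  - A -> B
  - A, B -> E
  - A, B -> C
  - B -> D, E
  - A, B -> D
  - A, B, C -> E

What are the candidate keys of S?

{A}, {B}

Closure of {A} is {A, B, C, D, E}, the whole schema; {A} is a candidate key.
Closure of {B} is {A, B, C, D, E}, the whole schema; {B} is a candidate key.
No proper subset of any of these is a key, and no other minimal superkey exists.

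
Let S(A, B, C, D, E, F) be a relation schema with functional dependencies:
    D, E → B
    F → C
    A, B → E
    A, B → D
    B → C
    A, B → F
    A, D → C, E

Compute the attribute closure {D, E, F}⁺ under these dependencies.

{B, C, D, E, F}

Start with {D, E, F}.
D, E → B applies; add {B} → now {B, D, E, F}.
F → C applies; add {C} → now {B, C, D, E, F}.
No further FD applies.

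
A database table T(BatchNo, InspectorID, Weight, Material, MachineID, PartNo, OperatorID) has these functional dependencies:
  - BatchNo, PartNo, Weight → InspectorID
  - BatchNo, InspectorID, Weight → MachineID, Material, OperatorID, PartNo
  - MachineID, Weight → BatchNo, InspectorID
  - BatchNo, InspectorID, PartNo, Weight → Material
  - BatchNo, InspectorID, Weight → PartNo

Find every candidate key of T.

{BatchNo, InspectorID, Weight}, {BatchNo, PartNo, Weight}, {MachineID, Weight}

{Weight} never appears on the right of any FD, so every key must include it.
{MachineID, Weight} is a candidate key since {MachineID, Weight}⁺ = {BatchNo, InspectorID, MachineID, Material, OperatorID, PartNo, Weight} covers every attribute.
{BatchNo, InspectorID, Weight} is a candidate key since {BatchNo, InspectorID, Weight}⁺ = {BatchNo, InspectorID, MachineID, Material, OperatorID, PartNo, Weight} covers every attribute.
{BatchNo, PartNo, Weight} is a candidate key since {BatchNo, PartNo, Weight}⁺ = {BatchNo, InspectorID, MachineID, Material, OperatorID, PartNo, Weight} covers every attribute.
These are minimal and exhaustive — every other superkey contains one of them.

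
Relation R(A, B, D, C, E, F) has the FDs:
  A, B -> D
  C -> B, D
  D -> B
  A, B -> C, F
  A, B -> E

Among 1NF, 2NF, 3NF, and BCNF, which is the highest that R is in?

Candidate keys: {A, B}, {A, C}, {A, D}. Prime attributes: {A, B, C, D}.
C -> B, D: {C}⁺ = {B, C, D}, which is not all of the attributes, so the left side is not a superkey — BCNF is violated.
But every attribute on its right side ({B, D}) is prime, and the same holds for every other non-superkey FD, so 3NF still holds.

3NF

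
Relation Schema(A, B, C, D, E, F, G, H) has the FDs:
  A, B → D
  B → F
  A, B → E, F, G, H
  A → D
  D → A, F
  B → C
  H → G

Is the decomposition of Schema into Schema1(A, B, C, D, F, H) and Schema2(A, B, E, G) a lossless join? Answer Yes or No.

Yes

Schema1 ∩ Schema2 = {A, B}; its closure under F is {A, B, C, D, E, F, G, H}.
Schema1 is contained in that closure, so Schema1 ∩ Schema2 → Schema1 holds and the join is lossless.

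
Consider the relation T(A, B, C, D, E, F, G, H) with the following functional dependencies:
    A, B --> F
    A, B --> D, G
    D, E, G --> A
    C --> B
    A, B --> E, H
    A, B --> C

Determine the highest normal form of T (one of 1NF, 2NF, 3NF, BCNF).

Candidate keys: {A, B}, {A, C}, {B, D, E, G}, {C, D, E, G}. Prime attributes: {A, B, C, D, E, G}.
D, E, G --> A breaks BCNF: {D, E, G}⁺ = {A, D, E, G}, so {D, E, G} is not a superkey.
Since {A} ⊆ prime attributes and every other non-superkey FD also has a prime right side, the schema is in 3NF.

3NF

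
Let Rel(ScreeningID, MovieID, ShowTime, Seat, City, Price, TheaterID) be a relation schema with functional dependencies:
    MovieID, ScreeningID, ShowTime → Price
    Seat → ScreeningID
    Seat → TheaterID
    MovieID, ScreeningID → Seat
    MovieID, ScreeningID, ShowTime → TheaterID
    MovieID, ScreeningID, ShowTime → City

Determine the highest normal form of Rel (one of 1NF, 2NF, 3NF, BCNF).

1NF

Candidate keys: {MovieID, ScreeningID, ShowTime}, {MovieID, Seat, ShowTime}. Prime attributes: {MovieID, ScreeningID, Seat, ShowTime}.
Seat → ScreeningID breaks BCNF: {Seat}⁺ = {ScreeningID, Seat, TheaterID}, so {Seat} is not a superkey.
Seat → TheaterID has non-prime {TheaterID} on the right and a non-superkey on the left, so 3NF fails.
Since {MovieID, ScreeningID} ⊂ {MovieID, ScreeningID, ShowTime} and {MovieID, ScreeningID}⁺ ⊇ {TheaterID} with {TheaterID} non-prime, there is a partial dependency; 2NF fails.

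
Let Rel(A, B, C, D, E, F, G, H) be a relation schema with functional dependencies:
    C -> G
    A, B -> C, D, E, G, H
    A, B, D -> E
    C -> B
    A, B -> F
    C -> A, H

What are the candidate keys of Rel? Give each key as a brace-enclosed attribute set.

{C}⁺ = {A, B, C, D, E, F, G, H} — all of the relation — so {C} is a candidate key.
{A, B}⁺ = {A, B, C, D, E, F, G, H} — all of the relation — so {A, B} is a candidate key.
No proper subset of any of these is a key, and no other minimal superkey exists.

{A, B}, {C}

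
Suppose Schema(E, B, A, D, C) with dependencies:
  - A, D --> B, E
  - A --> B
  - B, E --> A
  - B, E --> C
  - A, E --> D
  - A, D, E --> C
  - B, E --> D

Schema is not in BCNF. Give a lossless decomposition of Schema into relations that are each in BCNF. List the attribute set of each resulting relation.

Candidate keys of the original relation: {A, D}, {A, E}, {B, E}.
{A, B, C, D, E}: {A} determines {A, B} here but is not a superkey — split on A --> B, giving {A, B} and {A, C, D, E}.
{A, B} has no BCNF violation.
{A, C, D, E} has no BCNF violation.

{A, B}; {A, C, D, E}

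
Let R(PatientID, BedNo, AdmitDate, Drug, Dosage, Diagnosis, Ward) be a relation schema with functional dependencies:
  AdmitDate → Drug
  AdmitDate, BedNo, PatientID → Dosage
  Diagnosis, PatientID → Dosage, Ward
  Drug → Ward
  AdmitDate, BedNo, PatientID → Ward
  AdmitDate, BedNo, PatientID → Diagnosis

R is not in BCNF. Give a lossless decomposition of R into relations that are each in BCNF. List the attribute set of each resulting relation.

{AdmitDate, BedNo, Diagnosis, PatientID}; {AdmitDate, Drug}; {Diagnosis, Dosage, PatientID}; {Drug, Ward}

Candidate key of the original relation: {AdmitDate, BedNo, PatientID}.
{AdmitDate, BedNo, Diagnosis, Dosage, Drug, PatientID, Ward}: {AdmitDate} determines {AdmitDate, Drug, Ward} here but is not a superkey — split on AdmitDate → Drug, Ward, giving {AdmitDate, Drug, Ward} and {AdmitDate, BedNo, Diagnosis, Dosage, PatientID}.
{AdmitDate, Drug, Ward}: {Drug} determines {Drug, Ward} here but is not a superkey — split on Drug → Ward, giving {Drug, Ward} and {AdmitDate, Drug}.
{Drug, Ward}: every determinant is a superkey — BCNF.
{AdmitDate, Drug}: every determinant is a superkey — BCNF.
{AdmitDate, BedNo, Diagnosis, Dosage, PatientID}: {Diagnosis, PatientID} determines {Diagnosis, Dosage, PatientID} here but is not a superkey — split on Diagnosis, PatientID → Dosage, giving {Diagnosis, Dosage, PatientID} and {AdmitDate, BedNo, Diagnosis, PatientID}.
{Diagnosis, Dosage, PatientID}: every determinant is a superkey — BCNF.
{AdmitDate, BedNo, Diagnosis, PatientID}: every determinant is a superkey — BCNF.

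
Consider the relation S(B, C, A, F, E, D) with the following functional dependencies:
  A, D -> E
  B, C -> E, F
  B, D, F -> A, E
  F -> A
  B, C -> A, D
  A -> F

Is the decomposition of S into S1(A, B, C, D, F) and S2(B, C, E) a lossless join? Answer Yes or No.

Yes

Common attributes: {B, C}; their closure is {A, B, C, D, E, F}.
S1 is contained in that closure, so S1 ∩ S2 -> S1 holds and the join is lossless.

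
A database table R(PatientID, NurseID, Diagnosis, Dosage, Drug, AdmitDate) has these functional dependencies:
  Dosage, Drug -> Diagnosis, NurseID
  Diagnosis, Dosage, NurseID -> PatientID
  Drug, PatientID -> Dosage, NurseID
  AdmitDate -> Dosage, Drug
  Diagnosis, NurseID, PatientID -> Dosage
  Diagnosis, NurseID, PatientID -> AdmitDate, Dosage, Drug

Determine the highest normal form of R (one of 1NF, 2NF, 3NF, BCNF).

BCNF

Candidate keys: {AdmitDate}, {Diagnosis, Dosage, NurseID}, {Diagnosis, NurseID, PatientID}, {Dosage, Drug}, {Drug, PatientID}. Prime attributes: {AdmitDate, Diagnosis, Dosage, Drug, NurseID, PatientID}.
Every FD has a superkey on the left, so the relation is in BCNF.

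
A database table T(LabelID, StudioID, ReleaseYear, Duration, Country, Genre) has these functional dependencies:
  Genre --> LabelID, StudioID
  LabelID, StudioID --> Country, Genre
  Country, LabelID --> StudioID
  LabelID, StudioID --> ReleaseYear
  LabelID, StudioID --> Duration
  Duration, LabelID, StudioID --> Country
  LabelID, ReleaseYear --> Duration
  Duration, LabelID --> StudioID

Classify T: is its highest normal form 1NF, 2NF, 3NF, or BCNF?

BCNF

Candidate keys: {Country, LabelID}, {Duration, LabelID}, {Genre}, {LabelID, ReleaseYear}, {LabelID, StudioID}. Prime attributes: {Country, Duration, Genre, LabelID, ReleaseYear, StudioID}.
Each dependency's left side is a superkey — BCNF holds.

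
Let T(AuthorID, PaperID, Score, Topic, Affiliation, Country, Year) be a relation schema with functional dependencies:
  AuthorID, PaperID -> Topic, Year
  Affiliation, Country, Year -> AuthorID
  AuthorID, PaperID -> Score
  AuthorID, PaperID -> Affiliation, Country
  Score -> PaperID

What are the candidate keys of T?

{Affiliation, Country, PaperID, Year}, {Affiliation, Country, Score, Year}, {AuthorID, PaperID}, {AuthorID, Score}

{AuthorID, PaperID} is a candidate key since {AuthorID, PaperID}⁺ = {Affiliation, AuthorID, Country, PaperID, Score, Topic, Year} covers every attribute.
{AuthorID, Score} is a candidate key since {AuthorID, Score}⁺ = {Affiliation, AuthorID, Country, PaperID, Score, Topic, Year} covers every attribute.
{Affiliation, Country, PaperID, Year} is a candidate key since {Affiliation, Country, PaperID, Year}⁺ = {Affiliation, AuthorID, Country, PaperID, Score, Topic, Year} covers every attribute.
{Affiliation, Country, Score, Year} is a candidate key since {Affiliation, Country, Score, Year}⁺ = {Affiliation, AuthorID, Country, PaperID, Score, Topic, Year} covers every attribute.
These are minimal and exhaustive — every other superkey contains one of them.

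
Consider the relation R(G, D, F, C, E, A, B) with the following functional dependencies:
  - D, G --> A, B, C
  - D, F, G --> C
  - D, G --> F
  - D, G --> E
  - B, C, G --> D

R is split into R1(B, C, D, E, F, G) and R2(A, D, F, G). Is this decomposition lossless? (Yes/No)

R1 ∩ R2 = {D, F, G}; its closure under F is {A, B, C, D, E, F, G}.
Since R1 ⊆ {A, B, C, D, E, F, G}, the intersection is a superkey of R1; the decomposition is lossless.

Yes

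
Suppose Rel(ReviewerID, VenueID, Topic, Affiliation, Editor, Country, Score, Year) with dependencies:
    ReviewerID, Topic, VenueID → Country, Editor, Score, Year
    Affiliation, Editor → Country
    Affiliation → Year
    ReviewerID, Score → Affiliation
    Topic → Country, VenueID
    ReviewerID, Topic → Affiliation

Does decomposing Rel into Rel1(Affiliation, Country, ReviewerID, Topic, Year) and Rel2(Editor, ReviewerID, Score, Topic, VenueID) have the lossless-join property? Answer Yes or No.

Yes

The shared attributes are {ReviewerID, Topic} and {ReviewerID, Topic}⁺ = {Affiliation, Country, Editor, ReviewerID, Score, Topic, VenueID, Year}.
Since Rel1 ⊆ {Affiliation, Country, Editor, ReviewerID, Score, Topic, VenueID, Year}, the intersection is a superkey of Rel1; the decomposition is lossless.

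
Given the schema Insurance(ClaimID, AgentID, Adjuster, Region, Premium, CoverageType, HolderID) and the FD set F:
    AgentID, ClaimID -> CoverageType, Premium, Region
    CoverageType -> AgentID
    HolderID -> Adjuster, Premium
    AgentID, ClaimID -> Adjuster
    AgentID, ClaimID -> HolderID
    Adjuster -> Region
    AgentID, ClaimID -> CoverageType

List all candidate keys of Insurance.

{AgentID, ClaimID}, {ClaimID, CoverageType}

No FD produces {ClaimID}, so it must be in every candidate key.
{AgentID, ClaimID} is a candidate key since {AgentID, ClaimID}⁺ = {Adjuster, AgentID, ClaimID, CoverageType, HolderID, Premium, Region} covers every attribute.
{ClaimID, CoverageType} is a candidate key since {ClaimID, CoverageType}⁺ = {Adjuster, AgentID, ClaimID, CoverageType, HolderID, Premium, Region} covers every attribute.
No proper subset of any of these is a key, and no other minimal superkey exists.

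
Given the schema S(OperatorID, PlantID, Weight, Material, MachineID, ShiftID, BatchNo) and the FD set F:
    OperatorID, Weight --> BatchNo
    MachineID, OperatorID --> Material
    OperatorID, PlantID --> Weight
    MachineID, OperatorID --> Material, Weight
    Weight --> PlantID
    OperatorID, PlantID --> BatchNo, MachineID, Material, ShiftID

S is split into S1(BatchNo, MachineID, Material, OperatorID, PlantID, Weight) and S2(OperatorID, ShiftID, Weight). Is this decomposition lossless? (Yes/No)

Yes

Common attributes: {OperatorID, Weight}; their closure is {BatchNo, MachineID, Material, OperatorID, PlantID, ShiftID, Weight}.
This includes all of S1, so the common attributes are a superkey of S1 — the join is lossless.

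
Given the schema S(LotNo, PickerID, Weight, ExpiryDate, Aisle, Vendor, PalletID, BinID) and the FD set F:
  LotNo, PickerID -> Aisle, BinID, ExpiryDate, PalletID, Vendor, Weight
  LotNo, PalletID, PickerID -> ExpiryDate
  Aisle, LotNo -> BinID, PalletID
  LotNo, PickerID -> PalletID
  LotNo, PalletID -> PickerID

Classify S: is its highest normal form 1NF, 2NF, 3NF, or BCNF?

BCNF

Candidate keys: {Aisle, LotNo}, {LotNo, PalletID}, {LotNo, PickerID}. Prime attributes: {Aisle, LotNo, PalletID, PickerID}.
Every FD has a superkey on the left, so the relation is in BCNF.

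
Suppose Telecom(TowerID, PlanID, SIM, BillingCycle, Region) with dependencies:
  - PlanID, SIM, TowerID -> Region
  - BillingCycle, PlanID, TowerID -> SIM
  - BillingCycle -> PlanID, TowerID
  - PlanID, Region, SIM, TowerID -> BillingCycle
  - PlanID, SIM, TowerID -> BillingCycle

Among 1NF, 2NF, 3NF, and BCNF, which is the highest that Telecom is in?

BCNF

Candidate keys: {BillingCycle}, {PlanID, SIM, TowerID}. Prime attributes: {BillingCycle, PlanID, SIM, TowerID}.
Every FD has a superkey on the left, so the relation is in BCNF.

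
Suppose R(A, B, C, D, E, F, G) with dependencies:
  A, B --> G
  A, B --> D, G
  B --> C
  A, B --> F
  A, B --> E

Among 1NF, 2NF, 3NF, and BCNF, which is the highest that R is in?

Candidate key: {A, B}. Prime attributes: {A, B}.
B --> C: {B}⁺ = {B, C}, which is not all of the attributes, so the left side is not a superkey — BCNF is violated.
Because {C} is non-prime and the left side of B --> C is not a superkey, the relation is not in 3NF.
The proper key subset {B} of {A, B} determines non-prime {C}, so the relation is not even in 2NF.

1NF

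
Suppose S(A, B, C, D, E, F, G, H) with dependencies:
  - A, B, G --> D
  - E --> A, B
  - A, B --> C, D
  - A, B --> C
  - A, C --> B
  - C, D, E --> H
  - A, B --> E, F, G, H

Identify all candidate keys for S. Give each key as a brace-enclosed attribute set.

Closure of {E} is {A, B, C, D, E, F, G, H}, the whole schema; {E} is a candidate key.
Closure of {A, B} is {A, B, C, D, E, F, G, H}, the whole schema; {A, B} is a candidate key.
Closure of {A, C} is {A, B, C, D, E, F, G, H}, the whole schema; {A, C} is a candidate key.
These are minimal and exhaustive — every other superkey contains one of them.

{A, B}, {A, C}, {E}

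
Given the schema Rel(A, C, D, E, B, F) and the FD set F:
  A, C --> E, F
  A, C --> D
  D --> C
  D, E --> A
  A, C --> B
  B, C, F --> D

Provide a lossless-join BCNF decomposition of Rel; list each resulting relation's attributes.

{A, B, D, E, F}; {C, D}

Candidate keys of the original relation: {A, C}, {A, D}, {B, C, E, F}, {D, E}.
Within {A, B, C, D, E, F}: {D}⁺ ∩ {A, B, C, D, E, F} = {C, D}, not the whole set, so D --> C violates BCNF; decompose into {C, D} and {A, B, D, E, F}.
{C, D} has no BCNF violation.
{A, B, D, E, F} has no BCNF violation.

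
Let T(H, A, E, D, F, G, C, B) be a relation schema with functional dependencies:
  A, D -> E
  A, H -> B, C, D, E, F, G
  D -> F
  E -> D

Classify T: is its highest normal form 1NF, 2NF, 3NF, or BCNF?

Candidate key: {A, H}. Prime attributes: {A, H}.
For A, D -> E we have {A, D}⁺ = {A, D, E, F}; {A, D} is not a superkey, so BCNF fails.
A, D -> E has non-prime {E} on the right and a non-superkey on the left, so 3NF fails.
Checking every proper subset of each key, none determines a non-prime attribute — 2NF is satisfied.

2NF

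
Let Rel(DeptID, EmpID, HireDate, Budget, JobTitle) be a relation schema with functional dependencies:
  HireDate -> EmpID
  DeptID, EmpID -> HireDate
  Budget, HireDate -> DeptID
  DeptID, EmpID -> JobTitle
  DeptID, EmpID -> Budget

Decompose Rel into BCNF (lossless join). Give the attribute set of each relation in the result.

Candidate keys of the original relation: {Budget, HireDate}, {DeptID, EmpID}, {DeptID, HireDate}.
In {Budget, DeptID, EmpID, HireDate, JobTitle}, {HireDate} is not a superkey ({HireDate}⁺ restricted to this set is {EmpID, HireDate}), so split on HireDate -> EmpID into {EmpID, HireDate} and {Budget, DeptID, HireDate, JobTitle}.
{EmpID, HireDate}: every determinant is a superkey — BCNF.
{Budget, DeptID, HireDate, JobTitle}: every determinant is a superkey — BCNF.

{Budget, DeptID, HireDate, JobTitle}; {EmpID, HireDate}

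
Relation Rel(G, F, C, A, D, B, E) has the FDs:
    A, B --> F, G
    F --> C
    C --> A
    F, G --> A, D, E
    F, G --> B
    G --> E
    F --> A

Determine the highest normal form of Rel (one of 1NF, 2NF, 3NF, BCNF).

Candidate keys: {A, B}, {B, C}, {B, F}, {F, G}. Prime attributes: {A, B, C, F, G}.
For F --> C we have {F}⁺ = {A, C, F}; {F} is not a superkey, so BCNF fails.
G --> E determines the non-prime attribute {E} from a non-superkey — 3NF is violated.
{G} is a proper subset of the key {F, G}, and {G}⁺ contains the non-prime attribute {E} — a partial dependency, so 2NF is violated.

1NF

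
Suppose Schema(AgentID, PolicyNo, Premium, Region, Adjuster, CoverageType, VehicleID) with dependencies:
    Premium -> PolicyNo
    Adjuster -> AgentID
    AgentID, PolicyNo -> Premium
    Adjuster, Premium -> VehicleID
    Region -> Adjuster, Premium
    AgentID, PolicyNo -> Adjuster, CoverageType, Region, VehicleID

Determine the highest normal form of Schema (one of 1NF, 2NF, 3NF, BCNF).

3NF

Candidate keys: {Adjuster, PolicyNo}, {Adjuster, Premium}, {AgentID, PolicyNo}, {AgentID, Premium}, {Region}. Prime attributes: {Adjuster, AgentID, PolicyNo, Premium, Region}.
For Premium -> PolicyNo we have {Premium}⁺ = {PolicyNo, Premium}; {Premium} is not a superkey, so BCNF fails.
But every attribute on its right side ({PolicyNo}) is prime, and the same holds for every other non-superkey FD, so 3NF still holds.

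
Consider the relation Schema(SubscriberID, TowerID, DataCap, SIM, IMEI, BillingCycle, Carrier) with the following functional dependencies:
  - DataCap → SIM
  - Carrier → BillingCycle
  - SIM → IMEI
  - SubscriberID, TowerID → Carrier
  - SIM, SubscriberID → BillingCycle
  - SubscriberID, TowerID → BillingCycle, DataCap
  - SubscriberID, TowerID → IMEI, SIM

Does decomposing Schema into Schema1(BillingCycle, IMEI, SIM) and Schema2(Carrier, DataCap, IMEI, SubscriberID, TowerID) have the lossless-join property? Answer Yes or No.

No

Schema1 ∩ Schema2 = {IMEI}; its closure under F is {IMEI}.
Neither Schema1 nor Schema2 is contained in that closure, so the decomposition is lossy.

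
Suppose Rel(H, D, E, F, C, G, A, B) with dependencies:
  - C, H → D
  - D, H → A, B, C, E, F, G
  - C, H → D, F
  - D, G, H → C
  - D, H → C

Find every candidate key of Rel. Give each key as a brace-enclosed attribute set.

{C, H}, {D, H}

{H} never appears on the right of any FD, so every key must include it.
Closure of {C, H} is {A, B, C, D, E, F, G, H}, the whole schema; {C, H} is a candidate key.
Closure of {D, H} is {A, B, C, D, E, F, G, H}, the whole schema; {D, H} is a candidate key.
These are minimal and exhaustive — every other superkey contains one of them.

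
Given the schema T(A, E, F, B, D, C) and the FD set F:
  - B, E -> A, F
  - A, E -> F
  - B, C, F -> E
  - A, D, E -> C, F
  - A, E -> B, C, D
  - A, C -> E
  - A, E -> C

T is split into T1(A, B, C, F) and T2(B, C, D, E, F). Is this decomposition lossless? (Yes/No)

Yes

The shared attributes are {B, C, F} and {B, C, F}⁺ = {A, B, C, D, E, F}.
This includes all of T1, so the common attributes are a superkey of T1 — the join is lossless.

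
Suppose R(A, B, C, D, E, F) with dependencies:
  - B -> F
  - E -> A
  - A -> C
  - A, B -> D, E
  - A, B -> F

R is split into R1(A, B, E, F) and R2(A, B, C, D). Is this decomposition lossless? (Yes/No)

The shared attributes are {A, B} and {A, B}⁺ = {A, B, C, D, E, F}.
R1 is contained in that closure, so R1 ∩ R2 -> R1 holds and the join is lossless.

Yes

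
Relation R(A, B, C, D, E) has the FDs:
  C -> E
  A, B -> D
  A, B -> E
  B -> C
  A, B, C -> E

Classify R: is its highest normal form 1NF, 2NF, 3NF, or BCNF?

1NF

Candidate key: {A, B}. Prime attributes: {A, B}.
C -> E breaks BCNF: {C}⁺ = {C, E}, so {C} is not a superkey.
C -> E has non-prime {E} on the right and a non-superkey on the left, so 3NF fails.
The proper key subset {B} of {A, B} determines non-prime {C, E}, so the relation is not even in 2NF.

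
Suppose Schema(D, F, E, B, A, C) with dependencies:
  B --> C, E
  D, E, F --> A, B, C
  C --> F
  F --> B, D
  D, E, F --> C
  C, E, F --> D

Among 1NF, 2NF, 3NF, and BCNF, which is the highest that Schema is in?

BCNF

Candidate keys: {B}, {C}, {F}. Prime attributes: {B, C, F}.
The left-hand side of every FD is a superkey, so BCNF is satisfied.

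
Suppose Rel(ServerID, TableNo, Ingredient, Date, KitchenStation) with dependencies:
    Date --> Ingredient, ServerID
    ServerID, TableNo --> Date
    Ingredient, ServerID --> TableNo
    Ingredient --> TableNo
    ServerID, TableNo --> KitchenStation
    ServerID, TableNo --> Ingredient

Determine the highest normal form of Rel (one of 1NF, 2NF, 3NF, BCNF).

3NF

Candidate keys: {Date}, {Ingredient, ServerID}, {ServerID, TableNo}. Prime attributes: {Date, Ingredient, ServerID, TableNo}.
Ingredient --> TableNo breaks BCNF: {Ingredient}⁺ = {Ingredient, TableNo}, so {Ingredient} is not a superkey.
Its right-hand attributes {TableNo} are all prime, as are those of every other non-superkey FD — the relation is in 3NF.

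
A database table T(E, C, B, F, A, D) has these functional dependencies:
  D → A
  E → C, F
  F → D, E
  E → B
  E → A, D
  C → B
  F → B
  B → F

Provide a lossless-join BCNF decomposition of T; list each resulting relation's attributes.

{A, D}; {B, C, D, E, F}

Candidate keys of the original relation: {B}, {C}, {E}, {F}.
Within {A, B, C, D, E, F}: {D}⁺ ∩ {A, B, C, D, E, F} = {A, D}, not the whole set, so D → A violates BCNF; decompose into {A, D} and {B, C, D, E, F}.
{A, D} has no BCNF violation.
{B, C, D, E, F} has no BCNF violation.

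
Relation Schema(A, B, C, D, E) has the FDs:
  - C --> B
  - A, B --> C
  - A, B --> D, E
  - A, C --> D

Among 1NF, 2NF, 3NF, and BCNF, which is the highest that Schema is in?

Candidate keys: {A, B}, {A, C}. Prime attributes: {A, B, C}.
C --> B: {C}⁺ = {B, C}, which is not all of the attributes, so the left side is not a superkey — BCNF is violated.
Its right-hand attributes {B} are all prime, as are those of every other non-superkey FD — the relation is in 3NF.

3NF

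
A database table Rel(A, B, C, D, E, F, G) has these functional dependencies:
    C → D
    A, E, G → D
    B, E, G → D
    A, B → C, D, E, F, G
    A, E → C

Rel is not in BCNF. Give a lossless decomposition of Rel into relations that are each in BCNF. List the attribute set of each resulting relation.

Candidate key of the original relation: {A, B}.
Within {A, B, C, D, E, F, G}: {C}⁺ ∩ {A, B, C, D, E, F, G} = {C, D}, not the whole set, so C → D violates BCNF; decompose into {C, D} and {A, B, C, E, F, G}.
{C, D} has no BCNF violation.
Within {A, B, C, E, F, G}: {A, E, G}⁺ ∩ {A, B, C, E, F, G} = {A, C, E, G}, not the whole set, so A, E, G → C violates BCNF; decompose into {A, C, E, G} and {A, B, E, F, G}.
Within {A, C, E, G}: {A, E}⁺ ∩ {A, C, E, G} = {A, C, E}, not the whole set, so A, E → C violates BCNF; decompose into {A, C, E} and {A, E, G}.
{A, C, E} has no BCNF violation.
{A, E, G} has no BCNF violation.
{A, B, E, F, G} has no BCNF violation.

{A, B, E, F, G}; {A, C, E}; {C, D}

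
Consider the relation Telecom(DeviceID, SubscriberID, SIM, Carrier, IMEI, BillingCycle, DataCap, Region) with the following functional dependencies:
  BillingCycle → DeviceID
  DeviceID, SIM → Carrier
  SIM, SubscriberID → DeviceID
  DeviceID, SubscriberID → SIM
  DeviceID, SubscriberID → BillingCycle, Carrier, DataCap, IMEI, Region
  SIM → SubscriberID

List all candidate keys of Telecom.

{SIM} is a candidate key since {SIM}⁺ = {BillingCycle, Carrier, DataCap, DeviceID, IMEI, Region, SIM, SubscriberID} covers every attribute.
{BillingCycle, SubscriberID} is a candidate key since {BillingCycle, SubscriberID}⁺ = {BillingCycle, Carrier, DataCap, DeviceID, IMEI, Region, SIM, SubscriberID} covers every attribute.
{DeviceID, SubscriberID} is a candidate key since {DeviceID, SubscriberID}⁺ = {BillingCycle, Carrier, DataCap, DeviceID, IMEI, Region, SIM, SubscriberID} covers every attribute.
These are minimal and exhaustive — every other superkey contains one of them.

{BillingCycle, SubscriberID}, {DeviceID, SubscriberID}, {SIM}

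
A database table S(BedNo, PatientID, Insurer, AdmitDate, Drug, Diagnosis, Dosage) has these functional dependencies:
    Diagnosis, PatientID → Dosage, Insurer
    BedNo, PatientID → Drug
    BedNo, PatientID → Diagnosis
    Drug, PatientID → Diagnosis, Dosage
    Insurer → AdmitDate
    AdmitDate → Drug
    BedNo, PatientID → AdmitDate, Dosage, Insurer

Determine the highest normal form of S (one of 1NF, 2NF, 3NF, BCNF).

Candidate key: {BedNo, PatientID}. Prime attributes: {BedNo, PatientID}.
Diagnosis, PatientID → Dosage, Insurer breaks BCNF: {Diagnosis, PatientID}⁺ = {AdmitDate, Diagnosis, Dosage, Drug, Insurer, PatientID}, so {Diagnosis, PatientID} is not a superkey.
Diagnosis, PatientID → Dosage, Insurer has non-prime {Dosage, Insurer} on the right and a non-superkey on the left, so 3NF fails.
No non-prime attribute depends on a proper subset of any candidate key, so 2NF holds.

2NF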